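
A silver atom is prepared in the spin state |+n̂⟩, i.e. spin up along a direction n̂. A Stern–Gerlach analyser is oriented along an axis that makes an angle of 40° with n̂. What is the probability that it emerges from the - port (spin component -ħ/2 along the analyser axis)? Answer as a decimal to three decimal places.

For spin-½, the probability of finding spin-up along an axis at angle θ to the initial spin direction is cos²(θ/2); spin-down is sin²(θ/2).
θ = 40°, so P = sin²(20°) ≈ 0.117.

0.117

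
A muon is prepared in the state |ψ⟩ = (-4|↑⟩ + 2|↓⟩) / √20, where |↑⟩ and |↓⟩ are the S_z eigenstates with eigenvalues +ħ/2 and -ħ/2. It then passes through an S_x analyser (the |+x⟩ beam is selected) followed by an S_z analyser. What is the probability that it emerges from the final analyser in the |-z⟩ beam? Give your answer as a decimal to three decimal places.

0.050

First analyser (S_x): P(|+x⟩) = |⟨+x|ψ⟩|² = 4/40.
After stage 1 the state is |+x⟩; P(|-z⟩) = |⟨-z|+x⟩|² = 1/2.
Joint probability = 4/40 × 1/2 = 0.050.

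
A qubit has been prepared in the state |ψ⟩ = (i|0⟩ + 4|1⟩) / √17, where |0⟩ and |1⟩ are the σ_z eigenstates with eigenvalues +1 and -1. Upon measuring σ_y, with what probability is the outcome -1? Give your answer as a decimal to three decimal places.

0.735

|-y⟩ = (|0⟩ - i|1⟩)/√2, so ⟨-y|ψ⟩ = (5i) / (√2·√17).
P = |5i|² / 34 = 25/34.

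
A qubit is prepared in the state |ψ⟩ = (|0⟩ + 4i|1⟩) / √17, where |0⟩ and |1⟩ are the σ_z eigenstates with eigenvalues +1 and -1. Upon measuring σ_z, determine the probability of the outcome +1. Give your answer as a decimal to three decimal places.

0.059

The +1 outcome corresponds to |0⟩. Its amplitude in |ψ⟩ is 1/√17.
P = |1|² / 17 = 1/17.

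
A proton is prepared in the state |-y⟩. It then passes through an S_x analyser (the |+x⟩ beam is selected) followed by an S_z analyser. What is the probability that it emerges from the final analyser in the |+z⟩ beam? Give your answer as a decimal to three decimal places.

0.250

First analyser (S_x): from |-y⟩, P(|+x⟩) = 1/2.
After stage 1 the state is |+x⟩; P(|+z⟩) = |⟨+z|+x⟩|² = 1/2.
Joint probability = 1/2 × 1/2 = 0.250.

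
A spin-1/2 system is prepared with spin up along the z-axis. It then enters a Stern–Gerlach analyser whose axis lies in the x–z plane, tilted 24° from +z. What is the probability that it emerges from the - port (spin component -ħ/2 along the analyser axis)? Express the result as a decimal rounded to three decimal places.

For spin-½, the probability of finding spin-up along an axis at angle θ to the initial spin direction is cos²(θ/2); spin-down is sin²(θ/2).
θ = 24°, so P = sin²(12°) ≈ 0.043.

0.043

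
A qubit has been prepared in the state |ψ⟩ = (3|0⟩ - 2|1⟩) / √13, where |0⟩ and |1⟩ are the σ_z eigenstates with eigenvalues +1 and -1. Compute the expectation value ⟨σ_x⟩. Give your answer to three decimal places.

-0.923

⟨σ_x⟩ = 2 Re(a* b)/(|a|²+|b|²) with a = 3, b = -2.
a* b = -6, so ⟨σ_x⟩ = -12/13.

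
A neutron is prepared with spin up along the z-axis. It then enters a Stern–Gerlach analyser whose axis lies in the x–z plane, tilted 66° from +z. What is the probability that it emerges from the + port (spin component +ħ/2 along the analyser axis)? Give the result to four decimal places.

For spin-½, the probability of finding spin-up along an axis at angle θ to the initial spin direction is cos²(θ/2); spin-down is sin²(θ/2).
θ = 66°, so P = cos²(33°) ≈ 0.7034.

0.7034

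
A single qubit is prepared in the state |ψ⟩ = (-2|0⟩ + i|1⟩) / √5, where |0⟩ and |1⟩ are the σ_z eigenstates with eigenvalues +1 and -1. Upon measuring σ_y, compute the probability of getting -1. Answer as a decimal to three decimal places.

0.900

|-y⟩ = (|0⟩ - i|1⟩)/√2, so ⟨-y|ψ⟩ = (-3) / (√2·√5).
P = |-3|² / 10 = 9/10.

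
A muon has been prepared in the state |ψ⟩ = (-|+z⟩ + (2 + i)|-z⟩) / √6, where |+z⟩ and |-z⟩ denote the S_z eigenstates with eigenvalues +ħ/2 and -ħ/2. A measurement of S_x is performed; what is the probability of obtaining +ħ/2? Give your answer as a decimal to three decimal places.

|+x⟩ = (|+z⟩ + |-z⟩)/√2, so ⟨+x|ψ⟩ = (1 + i) / (√2·√6).
P = |1 + i|² / 12 = 2/12.

0.167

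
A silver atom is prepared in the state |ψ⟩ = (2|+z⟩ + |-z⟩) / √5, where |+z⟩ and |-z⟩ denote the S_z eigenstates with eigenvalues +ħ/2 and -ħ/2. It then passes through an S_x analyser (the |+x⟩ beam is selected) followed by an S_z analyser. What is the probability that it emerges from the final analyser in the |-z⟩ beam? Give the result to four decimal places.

0.4500

First analyser (S_x): P(|+x⟩) = |⟨+x|ψ⟩|² = 9/10.
After stage 1 the state is |+x⟩; P(|-z⟩) = |⟨-z|+x⟩|² = 1/2.
Joint probability = 9/10 × 1/2 = 0.4500.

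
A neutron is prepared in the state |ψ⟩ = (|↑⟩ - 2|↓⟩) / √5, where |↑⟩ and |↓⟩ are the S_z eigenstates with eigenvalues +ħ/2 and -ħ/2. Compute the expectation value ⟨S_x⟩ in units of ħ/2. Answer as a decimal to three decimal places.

-0.800

⟨σ_x⟩ = 2 Re(a* b)/(|a|²+|b|²) with a = 1, b = -2.
a* b = -2, so ⟨σ_x⟩ = -4/5.
⟨S_x⟩ = (ħ/2)·⟨σ_x⟩.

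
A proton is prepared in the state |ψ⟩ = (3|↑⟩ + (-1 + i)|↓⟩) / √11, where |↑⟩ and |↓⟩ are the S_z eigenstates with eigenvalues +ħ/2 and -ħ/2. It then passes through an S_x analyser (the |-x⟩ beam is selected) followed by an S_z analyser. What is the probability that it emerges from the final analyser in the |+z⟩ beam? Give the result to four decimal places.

0.3864

First analyser (S_x): P(|-x⟩) = |⟨-x|ψ⟩|² = 17/22.
After stage 1 the state is |-x⟩; P(|+z⟩) = |⟨+z|-x⟩|² = 1/2.
Joint probability = 17/22 × 1/2 = 0.3864.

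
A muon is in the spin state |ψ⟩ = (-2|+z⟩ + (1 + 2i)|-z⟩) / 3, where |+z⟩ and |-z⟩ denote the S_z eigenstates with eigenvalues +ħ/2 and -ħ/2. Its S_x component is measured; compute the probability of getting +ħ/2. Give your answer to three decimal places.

0.278

|+x⟩ = (|+z⟩ + |-z⟩)/√2, so ⟨+x|ψ⟩ = (-1 + 2i) / (√2·3).
P = |-1 + 2i|² / 18 = 5/18.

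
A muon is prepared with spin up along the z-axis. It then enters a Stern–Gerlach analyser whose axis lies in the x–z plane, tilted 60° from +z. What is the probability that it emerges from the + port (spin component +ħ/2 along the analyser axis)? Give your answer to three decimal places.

0.750

For spin-½, the probability of finding spin-up along an axis at angle θ to the initial spin direction is cos²(θ/2); spin-down is sin²(θ/2).
θ = 60°, so P = cos²(30°) ≈ 0.750.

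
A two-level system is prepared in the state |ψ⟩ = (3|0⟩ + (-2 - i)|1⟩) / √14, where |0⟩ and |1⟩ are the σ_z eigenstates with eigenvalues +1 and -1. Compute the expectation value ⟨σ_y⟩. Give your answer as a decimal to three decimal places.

⟨σ_y⟩ = 2 Im(a* b)/(|a|²+|b|²) with a = 3, b = (-2 - i).
a* b = (-6 - 3i), so ⟨σ_y⟩ = -6/14.

-0.429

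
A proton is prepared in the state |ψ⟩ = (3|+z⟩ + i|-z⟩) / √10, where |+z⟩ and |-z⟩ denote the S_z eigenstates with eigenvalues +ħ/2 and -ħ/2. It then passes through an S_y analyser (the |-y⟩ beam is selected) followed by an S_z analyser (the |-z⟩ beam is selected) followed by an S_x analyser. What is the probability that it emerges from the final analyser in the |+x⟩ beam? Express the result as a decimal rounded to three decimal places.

First analyser (S_y): P(|-y⟩) = |⟨-y|ψ⟩|² = 4/20.
After stage 1 the state is |-y⟩; P(|-z⟩) = |⟨-z|-y⟩|² = 1/2.
After stage 2 the state is |-z⟩; P(|+x⟩) = |⟨+x|-z⟩|² = 1/2.
Joint probability = 4/20 × 1/2 × 1/2 = 0.050.

0.050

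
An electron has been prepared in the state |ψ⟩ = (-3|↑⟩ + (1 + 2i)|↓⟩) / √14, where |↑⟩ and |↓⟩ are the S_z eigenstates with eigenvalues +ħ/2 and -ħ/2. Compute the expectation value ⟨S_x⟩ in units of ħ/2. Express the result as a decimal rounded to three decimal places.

-0.429

⟨σ_x⟩ = 2 Re(a* b)/(|a|²+|b|²) with a = -3, b = (1 + 2i).
a* b = (-3 - 6i), so ⟨σ_x⟩ = -6/14.
⟨S_x⟩ = (ħ/2)·⟨σ_x⟩.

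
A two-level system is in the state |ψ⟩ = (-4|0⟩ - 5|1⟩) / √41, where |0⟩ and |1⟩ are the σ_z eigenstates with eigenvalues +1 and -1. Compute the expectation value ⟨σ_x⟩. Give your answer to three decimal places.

0.976

⟨σ_x⟩ = 2 Re(a* b)/(|a|²+|b|²) with a = -4, b = -5.
a* b = 20, so ⟨σ_x⟩ = 40/41.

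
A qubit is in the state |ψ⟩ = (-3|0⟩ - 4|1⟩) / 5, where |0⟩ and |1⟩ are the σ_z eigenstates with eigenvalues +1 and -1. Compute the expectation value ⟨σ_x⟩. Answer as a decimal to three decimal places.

0.960

⟨σ_x⟩ = 2 Re(a* b)/(|a|²+|b|²) with a = -3, b = -4.
a* b = 12, so ⟨σ_x⟩ = 24/25.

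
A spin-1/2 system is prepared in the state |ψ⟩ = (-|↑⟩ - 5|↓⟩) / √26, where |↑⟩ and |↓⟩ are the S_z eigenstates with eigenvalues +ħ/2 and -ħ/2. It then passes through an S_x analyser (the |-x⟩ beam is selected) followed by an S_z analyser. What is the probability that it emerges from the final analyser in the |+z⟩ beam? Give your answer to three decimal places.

0.154

First analyser (S_x): P(|-x⟩) = |⟨-x|ψ⟩|² = 16/52.
After stage 1 the state is |-x⟩; P(|+z⟩) = |⟨+z|-x⟩|² = 1/2.
Joint probability = 16/52 × 1/2 = 0.154.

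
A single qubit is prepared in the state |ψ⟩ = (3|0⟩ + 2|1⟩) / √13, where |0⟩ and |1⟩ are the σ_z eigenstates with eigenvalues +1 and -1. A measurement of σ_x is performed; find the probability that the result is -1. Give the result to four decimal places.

0.0385

|-x⟩ = (|0⟩ - |1⟩)/√2, so ⟨-x|ψ⟩ = (1) / (√2·√13).
P = |1|² / 26 = 1/26.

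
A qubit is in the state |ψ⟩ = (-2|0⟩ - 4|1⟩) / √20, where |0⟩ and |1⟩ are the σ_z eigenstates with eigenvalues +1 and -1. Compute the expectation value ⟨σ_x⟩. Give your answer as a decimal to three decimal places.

⟨σ_x⟩ = 2 Re(a* b)/(|a|²+|b|²) with a = -2, b = -4.
a* b = 8, so ⟨σ_x⟩ = 16/20.

0.800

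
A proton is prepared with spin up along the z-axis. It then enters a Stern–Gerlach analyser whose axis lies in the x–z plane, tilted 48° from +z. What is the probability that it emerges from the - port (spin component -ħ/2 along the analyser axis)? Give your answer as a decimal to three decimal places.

0.165

For spin-½, the probability of finding spin-up along an axis at angle θ to the initial spin direction is cos²(θ/2); spin-down is sin²(θ/2).
θ = 48°, so P = sin²(24°) ≈ 0.165.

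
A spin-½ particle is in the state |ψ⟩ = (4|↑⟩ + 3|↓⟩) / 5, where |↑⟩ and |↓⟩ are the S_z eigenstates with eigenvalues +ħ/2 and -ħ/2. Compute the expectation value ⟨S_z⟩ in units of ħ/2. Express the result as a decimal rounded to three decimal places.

0.280

⟨σ_z⟩ = |a|² - |b|² divided by |a|²+|b|², with a, b the |↑⟩, |↓⟩ amplitudes.
= (16 - 9)/25 = 7/25.
⟨S_z⟩ = (ħ/2)·⟨σ_z⟩.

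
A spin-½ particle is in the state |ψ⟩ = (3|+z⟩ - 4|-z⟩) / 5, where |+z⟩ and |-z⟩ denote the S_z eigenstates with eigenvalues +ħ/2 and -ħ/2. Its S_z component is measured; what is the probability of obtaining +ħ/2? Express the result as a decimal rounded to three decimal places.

0.360

The +ħ/2 outcome corresponds to |+z⟩. Its amplitude in |ψ⟩ is 3/5.
P = |3|² / 25 = 9/25.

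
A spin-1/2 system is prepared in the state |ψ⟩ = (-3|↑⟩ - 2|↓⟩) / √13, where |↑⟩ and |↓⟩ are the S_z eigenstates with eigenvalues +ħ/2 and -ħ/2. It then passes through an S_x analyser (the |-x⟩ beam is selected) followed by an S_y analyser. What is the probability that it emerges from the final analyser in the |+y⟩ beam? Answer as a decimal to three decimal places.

0.019

First analyser (S_x): P(|-x⟩) = |⟨-x|ψ⟩|² = 1/26.
After stage 1 the state is |-x⟩; P(|+y⟩) = |⟨+y|-x⟩|² = 1/2.
Joint probability = 1/26 × 1/2 = 0.019.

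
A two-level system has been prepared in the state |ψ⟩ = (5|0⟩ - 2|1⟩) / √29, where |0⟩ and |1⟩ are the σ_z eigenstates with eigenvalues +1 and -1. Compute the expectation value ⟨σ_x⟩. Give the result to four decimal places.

⟨σ_x⟩ = 2 Re(a* b)/(|a|²+|b|²) with a = 5, b = -2.
a* b = -10, so ⟨σ_x⟩ = -20/29.

-0.6897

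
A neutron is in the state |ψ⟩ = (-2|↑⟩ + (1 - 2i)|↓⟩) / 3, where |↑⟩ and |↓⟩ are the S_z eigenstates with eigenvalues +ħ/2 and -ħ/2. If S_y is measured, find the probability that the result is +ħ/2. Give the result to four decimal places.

0.9444

|+y⟩ = (|↑⟩ + i|↓⟩)/√2, so ⟨+y|ψ⟩ = (-4 - i) / (√2·3).
P = |-4 - i|² / 18 = 17/18.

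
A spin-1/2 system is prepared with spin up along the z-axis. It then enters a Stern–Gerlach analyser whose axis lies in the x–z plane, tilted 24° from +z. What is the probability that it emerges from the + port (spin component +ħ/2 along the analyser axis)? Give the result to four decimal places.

0.9568

For spin-½, the probability of finding spin-up along an axis at angle θ to the initial spin direction is cos²(θ/2); spin-down is sin²(θ/2).
θ = 24°, so P = cos²(12°) ≈ 0.9568.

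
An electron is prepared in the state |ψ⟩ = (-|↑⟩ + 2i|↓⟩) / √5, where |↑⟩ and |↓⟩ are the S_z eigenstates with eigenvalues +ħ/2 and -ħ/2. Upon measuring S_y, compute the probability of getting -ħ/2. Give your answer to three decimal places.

|-y⟩ = (|↑⟩ - i|↓⟩)/√2, so ⟨-y|ψ⟩ = (-3) / (√2·√5).
P = |-3|² / 10 = 9/10.

0.900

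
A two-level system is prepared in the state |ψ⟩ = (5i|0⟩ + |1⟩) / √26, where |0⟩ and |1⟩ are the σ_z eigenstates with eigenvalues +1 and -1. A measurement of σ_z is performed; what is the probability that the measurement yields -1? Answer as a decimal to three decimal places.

0.038

The -1 outcome corresponds to |1⟩. Its amplitude in |ψ⟩ is 1/√26.
P = |1|² / 26 = 1/26.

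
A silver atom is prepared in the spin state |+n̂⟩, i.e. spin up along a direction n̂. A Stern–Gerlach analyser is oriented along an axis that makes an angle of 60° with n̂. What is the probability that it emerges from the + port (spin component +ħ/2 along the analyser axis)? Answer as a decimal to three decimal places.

For spin-½, the probability of finding spin-up along an axis at angle θ to the initial spin direction is cos²(θ/2); spin-down is sin²(θ/2).
θ = 60°, so P = cos²(30°) ≈ 0.750.

0.750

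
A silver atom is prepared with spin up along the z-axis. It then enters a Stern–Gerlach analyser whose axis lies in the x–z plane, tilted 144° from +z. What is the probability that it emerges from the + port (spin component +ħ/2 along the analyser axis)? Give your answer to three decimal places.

0.095

For spin-½, the probability of finding spin-up along an axis at angle θ to the initial spin direction is cos²(θ/2); spin-down is sin²(θ/2).
θ = 144°, so P = cos²(72°) ≈ 0.095.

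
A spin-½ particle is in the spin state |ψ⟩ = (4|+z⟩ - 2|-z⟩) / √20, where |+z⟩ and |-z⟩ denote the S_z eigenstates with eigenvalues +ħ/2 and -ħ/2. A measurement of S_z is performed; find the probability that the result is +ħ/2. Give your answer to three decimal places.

0.800

The +ħ/2 outcome corresponds to |+z⟩. Its amplitude in |ψ⟩ is 4/√20.
P = |4|² / 20 = 16/20.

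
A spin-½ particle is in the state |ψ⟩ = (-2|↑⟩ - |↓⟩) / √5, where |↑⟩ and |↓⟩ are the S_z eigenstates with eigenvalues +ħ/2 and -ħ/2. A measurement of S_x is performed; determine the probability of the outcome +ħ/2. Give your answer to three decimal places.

0.900

|+x⟩ = (|↑⟩ + |↓⟩)/√2, so ⟨+x|ψ⟩ = (-3) / (√2·√5).
P = |-3|² / 10 = 9/10.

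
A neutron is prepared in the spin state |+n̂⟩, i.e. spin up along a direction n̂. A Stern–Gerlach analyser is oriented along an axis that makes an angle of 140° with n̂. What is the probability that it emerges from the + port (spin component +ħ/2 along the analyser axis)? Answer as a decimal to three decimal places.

For spin-½, the probability of finding spin-up along an axis at angle θ to the initial spin direction is cos²(θ/2); spin-down is sin²(θ/2).
θ = 140°, so P = cos²(70°) ≈ 0.117.

0.117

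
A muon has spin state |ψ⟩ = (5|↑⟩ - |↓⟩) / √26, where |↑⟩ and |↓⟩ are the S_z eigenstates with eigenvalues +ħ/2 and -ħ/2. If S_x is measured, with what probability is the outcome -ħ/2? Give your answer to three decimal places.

|-x⟩ = (|↑⟩ - |↓⟩)/√2, so ⟨-x|ψ⟩ = (6) / (√2·√26).
P = |6|² / 52 = 36/52.

0.692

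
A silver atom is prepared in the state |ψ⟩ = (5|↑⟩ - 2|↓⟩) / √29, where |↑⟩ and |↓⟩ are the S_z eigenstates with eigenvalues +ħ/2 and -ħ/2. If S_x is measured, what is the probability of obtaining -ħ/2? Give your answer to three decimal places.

0.845

|-x⟩ = (|↑⟩ - |↓⟩)/√2, so ⟨-x|ψ⟩ = (7) / (√2·√29).
P = |7|² / 58 = 49/58.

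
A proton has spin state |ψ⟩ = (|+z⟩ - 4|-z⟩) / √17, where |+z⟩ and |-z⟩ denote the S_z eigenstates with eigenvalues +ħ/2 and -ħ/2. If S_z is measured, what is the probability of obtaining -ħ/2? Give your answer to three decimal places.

0.941

The -ħ/2 outcome corresponds to |-z⟩. Its amplitude in |ψ⟩ is -4/√17.
P = |-4|² / 17 = 16/17.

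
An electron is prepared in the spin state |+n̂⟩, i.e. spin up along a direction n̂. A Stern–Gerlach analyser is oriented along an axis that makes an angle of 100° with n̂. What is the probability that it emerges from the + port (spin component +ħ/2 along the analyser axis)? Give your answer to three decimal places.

0.413

For spin-½, the probability of finding spin-up along an axis at angle θ to the initial spin direction is cos²(θ/2); spin-down is sin²(θ/2).
θ = 100°, so P = cos²(50°) ≈ 0.413.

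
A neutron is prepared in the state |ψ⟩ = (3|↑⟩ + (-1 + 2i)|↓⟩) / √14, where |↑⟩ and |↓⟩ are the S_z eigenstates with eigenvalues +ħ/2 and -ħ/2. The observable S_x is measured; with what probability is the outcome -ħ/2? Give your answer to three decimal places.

0.714

|-x⟩ = (|↑⟩ - |↓⟩)/√2, so ⟨-x|ψ⟩ = (4 - 2i) / (√2·√14).
P = |4 - 2i|² / 28 = 20/28.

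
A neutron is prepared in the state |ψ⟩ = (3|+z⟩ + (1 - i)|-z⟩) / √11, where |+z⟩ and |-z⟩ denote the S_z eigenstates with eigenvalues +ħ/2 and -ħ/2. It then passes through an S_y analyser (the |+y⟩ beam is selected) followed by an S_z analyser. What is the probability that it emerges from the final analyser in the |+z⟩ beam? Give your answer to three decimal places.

First analyser (S_y): P(|+y⟩) = |⟨+y|ψ⟩|² = 5/22.
After stage 1 the state is |+y⟩; P(|+z⟩) = |⟨+z|+y⟩|² = 1/2.
Joint probability = 5/22 × 1/2 = 0.114.

0.114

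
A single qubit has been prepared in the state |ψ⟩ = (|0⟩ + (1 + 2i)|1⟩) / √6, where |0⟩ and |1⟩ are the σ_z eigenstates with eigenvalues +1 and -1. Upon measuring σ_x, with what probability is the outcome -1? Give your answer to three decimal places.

0.333

|-x⟩ = (|0⟩ - |1⟩)/√2, so ⟨-x|ψ⟩ = (-2i) / (√2·√6).
P = |-2i|² / 12 = 4/12.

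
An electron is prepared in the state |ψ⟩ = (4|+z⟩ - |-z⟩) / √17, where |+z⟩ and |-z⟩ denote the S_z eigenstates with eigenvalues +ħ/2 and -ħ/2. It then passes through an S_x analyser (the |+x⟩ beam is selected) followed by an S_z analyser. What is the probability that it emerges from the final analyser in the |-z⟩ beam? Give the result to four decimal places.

0.1324

First analyser (S_x): P(|+x⟩) = |⟨+x|ψ⟩|² = 9/34.
After stage 1 the state is |+x⟩; P(|-z⟩) = |⟨-z|+x⟩|² = 1/2.
Joint probability = 9/34 × 1/2 = 0.1324.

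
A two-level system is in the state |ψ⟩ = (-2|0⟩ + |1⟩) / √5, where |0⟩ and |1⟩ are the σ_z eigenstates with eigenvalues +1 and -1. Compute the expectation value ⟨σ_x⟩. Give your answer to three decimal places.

-0.800

⟨σ_x⟩ = 2 Re(a* b)/(|a|²+|b|²) with a = -2, b = 1.
a* b = -2, so ⟨σ_x⟩ = -4/5.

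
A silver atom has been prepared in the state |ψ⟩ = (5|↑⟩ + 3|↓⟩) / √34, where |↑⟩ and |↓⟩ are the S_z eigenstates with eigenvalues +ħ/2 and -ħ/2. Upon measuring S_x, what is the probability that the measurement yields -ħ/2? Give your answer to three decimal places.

|-x⟩ = (|↑⟩ - |↓⟩)/√2, so ⟨-x|ψ⟩ = (2) / (√2·√34).
P = |2|² / 68 = 4/68.

0.059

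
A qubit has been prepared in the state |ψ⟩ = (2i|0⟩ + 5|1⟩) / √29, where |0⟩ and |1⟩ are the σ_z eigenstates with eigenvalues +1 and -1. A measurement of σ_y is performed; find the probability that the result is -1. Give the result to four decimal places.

|-y⟩ = (|0⟩ - i|1⟩)/√2, so ⟨-y|ψ⟩ = (7i) / (√2·√29).
P = |7i|² / 58 = 49/58.

0.8448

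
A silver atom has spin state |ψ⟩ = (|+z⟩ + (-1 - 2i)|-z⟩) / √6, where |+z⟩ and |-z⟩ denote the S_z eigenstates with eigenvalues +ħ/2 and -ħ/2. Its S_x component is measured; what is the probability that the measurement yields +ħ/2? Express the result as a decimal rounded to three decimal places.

0.333

|+x⟩ = (|+z⟩ + |-z⟩)/√2, so ⟨+x|ψ⟩ = (-2i) / (√2·√6).
P = |-2i|² / 12 = 4/12.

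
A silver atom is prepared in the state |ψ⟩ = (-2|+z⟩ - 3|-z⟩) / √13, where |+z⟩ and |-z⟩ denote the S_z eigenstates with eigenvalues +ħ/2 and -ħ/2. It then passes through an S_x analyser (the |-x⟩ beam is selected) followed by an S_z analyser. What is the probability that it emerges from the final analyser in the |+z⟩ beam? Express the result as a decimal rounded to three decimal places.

First analyser (S_x): P(|-x⟩) = |⟨-x|ψ⟩|² = 1/26.
After stage 1 the state is |-x⟩; P(|+z⟩) = |⟨+z|-x⟩|² = 1/2.
Joint probability = 1/26 × 1/2 = 0.019.

0.019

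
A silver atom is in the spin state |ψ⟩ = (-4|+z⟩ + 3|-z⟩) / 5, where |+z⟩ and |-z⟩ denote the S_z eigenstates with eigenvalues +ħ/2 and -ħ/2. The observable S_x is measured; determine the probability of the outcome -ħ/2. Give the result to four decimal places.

0.9800

|-x⟩ = (|+z⟩ - |-z⟩)/√2, so ⟨-x|ψ⟩ = (-7) / (√2·5).
P = |-7|² / 50 = 49/50.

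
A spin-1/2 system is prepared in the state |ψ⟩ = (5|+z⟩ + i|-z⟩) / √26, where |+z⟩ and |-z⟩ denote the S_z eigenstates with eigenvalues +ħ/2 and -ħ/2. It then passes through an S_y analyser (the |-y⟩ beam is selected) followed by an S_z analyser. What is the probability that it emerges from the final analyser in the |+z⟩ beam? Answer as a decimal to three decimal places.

First analyser (S_y): P(|-y⟩) = |⟨-y|ψ⟩|² = 16/52.
After stage 1 the state is |-y⟩; P(|+z⟩) = |⟨+z|-y⟩|² = 1/2.
Joint probability = 16/52 × 1/2 = 0.154.

0.154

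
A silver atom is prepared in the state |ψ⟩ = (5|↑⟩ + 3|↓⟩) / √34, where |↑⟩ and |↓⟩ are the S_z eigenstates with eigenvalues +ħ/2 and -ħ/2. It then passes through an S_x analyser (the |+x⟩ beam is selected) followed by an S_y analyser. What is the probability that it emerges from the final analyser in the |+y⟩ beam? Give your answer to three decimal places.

0.471

First analyser (S_x): P(|+x⟩) = |⟨+x|ψ⟩|² = 64/68.
After stage 1 the state is |+x⟩; P(|+y⟩) = |⟨+y|+x⟩|² = 1/2.
Joint probability = 64/68 × 1/2 = 0.471.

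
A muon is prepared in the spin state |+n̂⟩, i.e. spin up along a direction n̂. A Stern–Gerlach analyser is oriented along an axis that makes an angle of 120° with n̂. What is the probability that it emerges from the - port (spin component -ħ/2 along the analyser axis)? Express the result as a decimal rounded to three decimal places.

0.750

For spin-½, the probability of finding spin-up along an axis at angle θ to the initial spin direction is cos²(θ/2); spin-down is sin²(θ/2).
θ = 120°, so P = sin²(60°) ≈ 0.750.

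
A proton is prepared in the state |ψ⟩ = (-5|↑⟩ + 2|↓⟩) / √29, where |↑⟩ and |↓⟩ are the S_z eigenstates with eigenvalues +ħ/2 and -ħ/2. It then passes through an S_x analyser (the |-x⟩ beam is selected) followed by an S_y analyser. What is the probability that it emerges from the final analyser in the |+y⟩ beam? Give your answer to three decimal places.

First analyser (S_x): P(|-x⟩) = |⟨-x|ψ⟩|² = 49/58.
After stage 1 the state is |-x⟩; P(|+y⟩) = |⟨+y|-x⟩|² = 1/2.
Joint probability = 49/58 × 1/2 = 0.422.

0.422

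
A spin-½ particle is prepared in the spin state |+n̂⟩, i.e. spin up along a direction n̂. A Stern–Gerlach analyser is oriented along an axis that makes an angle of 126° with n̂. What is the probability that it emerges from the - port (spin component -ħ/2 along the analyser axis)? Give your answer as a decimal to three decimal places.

0.794

For spin-½, the probability of finding spin-up along an axis at angle θ to the initial spin direction is cos²(θ/2); spin-down is sin²(θ/2).
θ = 126°, so P = sin²(63°) ≈ 0.794.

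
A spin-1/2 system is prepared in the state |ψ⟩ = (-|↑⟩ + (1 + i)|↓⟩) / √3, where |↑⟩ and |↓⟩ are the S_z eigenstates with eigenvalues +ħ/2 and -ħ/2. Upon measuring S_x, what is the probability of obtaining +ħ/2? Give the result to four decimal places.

0.1667

|+x⟩ = (|↑⟩ + |↓⟩)/√2, so ⟨+x|ψ⟩ = (i) / (√2·√3).
P = |i|² / 6 = 1/6.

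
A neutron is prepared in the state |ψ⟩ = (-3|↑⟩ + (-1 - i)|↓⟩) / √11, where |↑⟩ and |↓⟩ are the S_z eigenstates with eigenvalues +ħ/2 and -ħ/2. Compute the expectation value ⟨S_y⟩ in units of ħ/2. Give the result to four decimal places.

0.5455

⟨σ_y⟩ = 2 Im(a* b)/(|a|²+|b|²) with a = -3, b = (-1 - i).
a* b = (3 + 3i), so ⟨σ_y⟩ = 6/11.
⟨S_y⟩ = (ħ/2)·⟨σ_y⟩.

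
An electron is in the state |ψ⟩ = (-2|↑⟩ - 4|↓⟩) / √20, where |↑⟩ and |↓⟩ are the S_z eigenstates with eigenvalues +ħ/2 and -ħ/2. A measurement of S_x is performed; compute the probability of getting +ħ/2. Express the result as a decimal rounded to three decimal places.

0.900

|+x⟩ = (|↑⟩ + |↓⟩)/√2, so ⟨+x|ψ⟩ = (-6) / (√2·√20).
P = |-6|² / 40 = 36/40.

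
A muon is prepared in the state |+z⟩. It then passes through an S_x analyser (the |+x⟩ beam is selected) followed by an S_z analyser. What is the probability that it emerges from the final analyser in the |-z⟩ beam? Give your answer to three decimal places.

First analyser (S_x): from |+z⟩, P(|+x⟩) = 1/2.
After stage 1 the state is |+x⟩; P(|-z⟩) = |⟨-z|+x⟩|² = 1/2.
Joint probability = 1/2 × 1/2 = 0.250.

0.250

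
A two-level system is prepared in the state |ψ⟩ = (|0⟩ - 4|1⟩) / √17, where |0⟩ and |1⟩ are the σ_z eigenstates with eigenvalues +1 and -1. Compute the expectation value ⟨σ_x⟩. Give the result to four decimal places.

⟨σ_x⟩ = 2 Re(a* b)/(|a|²+|b|²) with a = 1, b = -4.
a* b = -4, so ⟨σ_x⟩ = -8/17.

-0.4706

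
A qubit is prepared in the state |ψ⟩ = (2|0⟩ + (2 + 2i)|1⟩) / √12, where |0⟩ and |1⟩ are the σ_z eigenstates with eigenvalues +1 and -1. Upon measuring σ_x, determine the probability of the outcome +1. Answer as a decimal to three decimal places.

0.833

|+x⟩ = (|0⟩ + |1⟩)/√2, so ⟨+x|ψ⟩ = (4 + 2i) / (√2·√12).
P = |4 + 2i|² / 24 = 20/24.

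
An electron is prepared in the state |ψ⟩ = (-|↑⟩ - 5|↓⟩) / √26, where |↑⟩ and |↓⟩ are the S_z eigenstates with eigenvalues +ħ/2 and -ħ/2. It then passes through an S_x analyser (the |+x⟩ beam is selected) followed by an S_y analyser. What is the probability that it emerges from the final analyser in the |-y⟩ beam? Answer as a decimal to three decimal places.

0.346

First analyser (S_x): P(|+x⟩) = |⟨+x|ψ⟩|² = 36/52.
After stage 1 the state is |+x⟩; P(|-y⟩) = |⟨-y|+x⟩|² = 1/2.
Joint probability = 36/52 × 1/2 = 0.346.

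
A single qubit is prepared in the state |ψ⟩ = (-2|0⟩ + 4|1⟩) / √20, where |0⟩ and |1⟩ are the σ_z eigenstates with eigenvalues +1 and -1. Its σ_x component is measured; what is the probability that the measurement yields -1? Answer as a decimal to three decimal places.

|-x⟩ = (|0⟩ - |1⟩)/√2, so ⟨-x|ψ⟩ = (-6) / (√2·√20).
P = |-6|² / 40 = 36/40.

0.900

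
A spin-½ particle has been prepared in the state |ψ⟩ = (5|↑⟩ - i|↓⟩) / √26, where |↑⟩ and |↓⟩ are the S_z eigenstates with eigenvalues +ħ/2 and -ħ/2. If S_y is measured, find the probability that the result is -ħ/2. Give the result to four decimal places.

|-y⟩ = (|↑⟩ - i|↓⟩)/√2, so ⟨-y|ψ⟩ = (6) / (√2·√26).
P = |6|² / 52 = 36/52.

0.6923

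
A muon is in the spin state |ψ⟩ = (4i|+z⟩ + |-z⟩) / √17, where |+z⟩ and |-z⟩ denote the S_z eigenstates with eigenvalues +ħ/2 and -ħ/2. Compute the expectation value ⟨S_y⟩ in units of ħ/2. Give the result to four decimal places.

-0.4706

⟨σ_y⟩ = 2 Im(a* b)/(|a|²+|b|²) with a = 4i, b = 1.
a* b = -4i, so ⟨σ_y⟩ = -8/17.
⟨S_y⟩ = (ħ/2)·⟨σ_y⟩.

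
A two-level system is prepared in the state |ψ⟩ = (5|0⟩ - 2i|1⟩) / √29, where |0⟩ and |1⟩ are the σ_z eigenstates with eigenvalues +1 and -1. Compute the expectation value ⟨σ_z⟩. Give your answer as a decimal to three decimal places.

⟨σ_z⟩ = |a|² - |b|² divided by |a|²+|b|², with a, b the |0⟩, |1⟩ amplitudes.
= (25 - 4)/29 = 21/29.

0.724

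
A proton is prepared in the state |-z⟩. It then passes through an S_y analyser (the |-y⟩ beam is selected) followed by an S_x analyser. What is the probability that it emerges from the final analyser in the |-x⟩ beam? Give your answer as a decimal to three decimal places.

First analyser (S_y): from |-z⟩, P(|-y⟩) = 1/2.
After stage 1 the state is |-y⟩; P(|-x⟩) = |⟨-x|-y⟩|² = 1/2.
Joint probability = 1/2 × 1/2 = 0.250.

0.250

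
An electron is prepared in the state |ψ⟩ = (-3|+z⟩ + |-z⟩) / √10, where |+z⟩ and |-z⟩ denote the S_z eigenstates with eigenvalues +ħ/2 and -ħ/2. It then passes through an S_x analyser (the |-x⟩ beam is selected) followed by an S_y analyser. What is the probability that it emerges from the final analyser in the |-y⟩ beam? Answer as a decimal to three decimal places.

First analyser (S_x): P(|-x⟩) = |⟨-x|ψ⟩|² = 16/20.
After stage 1 the state is |-x⟩; P(|-y⟩) = |⟨-y|-x⟩|² = 1/2.
Joint probability = 16/20 × 1/2 = 0.400.

0.400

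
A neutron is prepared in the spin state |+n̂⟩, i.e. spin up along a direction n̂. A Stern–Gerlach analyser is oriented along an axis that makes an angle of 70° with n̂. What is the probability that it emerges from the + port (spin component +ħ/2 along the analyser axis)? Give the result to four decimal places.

For spin-½, the probability of finding spin-up along an axis at angle θ to the initial spin direction is cos²(θ/2); spin-down is sin²(θ/2).
θ = 70°, so P = cos²(35°) ≈ 0.6710.

0.6710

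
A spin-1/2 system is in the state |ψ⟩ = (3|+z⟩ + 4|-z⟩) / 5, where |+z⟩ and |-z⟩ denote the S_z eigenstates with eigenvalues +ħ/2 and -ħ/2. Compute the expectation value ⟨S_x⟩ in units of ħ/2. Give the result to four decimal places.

⟨σ_x⟩ = 2 Re(a* b)/(|a|²+|b|²) with a = 3, b = 4.
a* b = 12, so ⟨σ_x⟩ = 24/25.
⟨S_x⟩ = (ħ/2)·⟨σ_x⟩.

0.9600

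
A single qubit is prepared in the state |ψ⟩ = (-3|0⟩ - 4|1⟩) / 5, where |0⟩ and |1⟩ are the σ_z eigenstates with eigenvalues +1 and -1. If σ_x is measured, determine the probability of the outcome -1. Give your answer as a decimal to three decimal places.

|-x⟩ = (|0⟩ - |1⟩)/√2, so ⟨-x|ψ⟩ = (1) / (√2·5).
P = |1|² / 50 = 1/50.

0.020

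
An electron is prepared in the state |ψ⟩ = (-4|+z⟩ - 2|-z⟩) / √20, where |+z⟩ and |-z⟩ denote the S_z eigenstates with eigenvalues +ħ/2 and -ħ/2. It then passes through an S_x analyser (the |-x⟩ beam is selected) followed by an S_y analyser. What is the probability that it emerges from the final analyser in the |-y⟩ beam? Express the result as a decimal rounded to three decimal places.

0.050

First analyser (S_x): P(|-x⟩) = |⟨-x|ψ⟩|² = 4/40.
After stage 1 the state is |-x⟩; P(|-y⟩) = |⟨-y|-x⟩|² = 1/2.
Joint probability = 4/40 × 1/2 = 0.050.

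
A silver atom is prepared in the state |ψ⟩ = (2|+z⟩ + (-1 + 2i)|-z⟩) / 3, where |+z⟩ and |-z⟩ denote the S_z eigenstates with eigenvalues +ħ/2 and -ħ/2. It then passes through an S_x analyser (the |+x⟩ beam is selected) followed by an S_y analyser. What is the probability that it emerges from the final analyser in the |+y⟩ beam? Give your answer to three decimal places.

0.139

First analyser (S_x): P(|+x⟩) = |⟨+x|ψ⟩|² = 5/18.
After stage 1 the state is |+x⟩; P(|+y⟩) = |⟨+y|+x⟩|² = 1/2.
Joint probability = 5/18 × 1/2 = 0.139.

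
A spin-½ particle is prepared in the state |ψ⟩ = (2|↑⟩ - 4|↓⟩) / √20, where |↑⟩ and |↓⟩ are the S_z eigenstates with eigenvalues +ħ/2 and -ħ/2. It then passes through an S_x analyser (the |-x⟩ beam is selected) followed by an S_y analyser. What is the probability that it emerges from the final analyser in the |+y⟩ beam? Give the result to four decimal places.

0.4500

First analyser (S_x): P(|-x⟩) = |⟨-x|ψ⟩|² = 36/40.
After stage 1 the state is |-x⟩; P(|+y⟩) = |⟨+y|-x⟩|² = 1/2.
Joint probability = 36/40 × 1/2 = 0.4500.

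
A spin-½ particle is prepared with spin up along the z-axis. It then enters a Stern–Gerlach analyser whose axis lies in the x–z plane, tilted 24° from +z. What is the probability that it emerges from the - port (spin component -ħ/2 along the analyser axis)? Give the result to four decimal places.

For spin-½, the probability of finding spin-up along an axis at angle θ to the initial spin direction is cos²(θ/2); spin-down is sin²(θ/2).
θ = 24°, so P = sin²(12°) ≈ 0.0432.

0.0432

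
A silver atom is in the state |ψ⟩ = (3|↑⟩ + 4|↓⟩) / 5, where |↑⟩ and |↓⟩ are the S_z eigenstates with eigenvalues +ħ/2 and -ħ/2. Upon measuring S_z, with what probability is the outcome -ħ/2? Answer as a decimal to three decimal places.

0.640

The -ħ/2 outcome corresponds to |↓⟩. Its amplitude in |ψ⟩ is 4/5.
P = |4|² / 25 = 16/25.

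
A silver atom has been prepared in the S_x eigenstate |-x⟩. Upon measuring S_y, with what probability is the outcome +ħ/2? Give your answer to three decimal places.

In the S_z basis, |-x⟩ = (|↑⟩ - |↓⟩)/√2 and |+y⟩ = (|↑⟩ + i|↓⟩)/√2.
|⟨+y|-x⟩|² = 1/2.

0.500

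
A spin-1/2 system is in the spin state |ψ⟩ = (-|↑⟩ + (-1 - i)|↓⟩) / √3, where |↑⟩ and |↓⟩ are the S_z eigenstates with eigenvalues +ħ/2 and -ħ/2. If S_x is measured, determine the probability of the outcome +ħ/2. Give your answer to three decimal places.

0.833

|+x⟩ = (|↑⟩ + |↓⟩)/√2, so ⟨+x|ψ⟩ = (-2 - i) / (√2·√3).
P = |-2 - i|² / 6 = 5/6.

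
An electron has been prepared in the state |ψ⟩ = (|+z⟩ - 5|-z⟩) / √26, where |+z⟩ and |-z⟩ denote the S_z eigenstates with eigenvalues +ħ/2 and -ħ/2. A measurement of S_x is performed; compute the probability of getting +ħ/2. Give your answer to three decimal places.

|+x⟩ = (|+z⟩ + |-z⟩)/√2, so ⟨+x|ψ⟩ = (-4) / (√2·√26).
P = |-4|² / 52 = 16/52.

0.308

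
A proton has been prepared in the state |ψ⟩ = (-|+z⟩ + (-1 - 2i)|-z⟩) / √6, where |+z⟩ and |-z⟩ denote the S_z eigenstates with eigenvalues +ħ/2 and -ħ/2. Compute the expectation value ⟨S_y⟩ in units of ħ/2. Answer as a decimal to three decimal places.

0.667

⟨σ_y⟩ = 2 Im(a* b)/(|a|²+|b|²) with a = -1, b = (-1 - 2i).
a* b = (1 + 2i), so ⟨σ_y⟩ = 4/6.
⟨S_y⟩ = (ħ/2)·⟨σ_y⟩.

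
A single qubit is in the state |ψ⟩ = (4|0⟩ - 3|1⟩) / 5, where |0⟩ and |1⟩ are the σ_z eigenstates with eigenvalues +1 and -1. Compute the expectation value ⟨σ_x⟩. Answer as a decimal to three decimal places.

-0.960

⟨σ_x⟩ = 2 Re(a* b)/(|a|²+|b|²) with a = 4, b = -3.
a* b = -12, so ⟨σ_x⟩ = -24/25.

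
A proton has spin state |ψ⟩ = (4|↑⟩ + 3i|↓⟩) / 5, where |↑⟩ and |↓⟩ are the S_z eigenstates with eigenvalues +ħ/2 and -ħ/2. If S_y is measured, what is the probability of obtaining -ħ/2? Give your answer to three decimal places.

|-y⟩ = (|↑⟩ - i|↓⟩)/√2, so ⟨-y|ψ⟩ = (1) / (√2·5).
P = |1|² / 50 = 1/50.

0.020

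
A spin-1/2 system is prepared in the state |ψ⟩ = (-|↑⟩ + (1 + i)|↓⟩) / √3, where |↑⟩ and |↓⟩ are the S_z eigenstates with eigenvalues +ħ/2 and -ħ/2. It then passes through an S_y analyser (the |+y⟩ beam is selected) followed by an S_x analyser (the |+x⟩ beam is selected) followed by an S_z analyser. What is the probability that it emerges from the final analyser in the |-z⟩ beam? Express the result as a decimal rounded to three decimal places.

First analyser (S_y): P(|+y⟩) = |⟨+y|ψ⟩|² = 1/6.
After stage 1 the state is |+y⟩; P(|+x⟩) = |⟨+x|+y⟩|² = 1/2.
After stage 2 the state is |+x⟩; P(|-z⟩) = |⟨-z|+x⟩|² = 1/2.
Joint probability = 1/6 × 1/2 × 1/2 = 0.042.

0.042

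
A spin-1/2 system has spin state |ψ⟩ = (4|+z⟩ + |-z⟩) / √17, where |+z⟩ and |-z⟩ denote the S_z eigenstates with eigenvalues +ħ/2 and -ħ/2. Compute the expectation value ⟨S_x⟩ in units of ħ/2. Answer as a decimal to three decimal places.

0.471

⟨σ_x⟩ = 2 Re(a* b)/(|a|²+|b|²) with a = 4, b = 1.
a* b = 4, so ⟨σ_x⟩ = 8/17.
⟨S_x⟩ = (ħ/2)·⟨σ_x⟩.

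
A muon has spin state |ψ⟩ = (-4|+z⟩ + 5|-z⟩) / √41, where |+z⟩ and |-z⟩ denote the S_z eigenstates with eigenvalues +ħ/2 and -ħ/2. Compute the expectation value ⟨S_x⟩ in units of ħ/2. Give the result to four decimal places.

⟨σ_x⟩ = 2 Re(a* b)/(|a|²+|b|²) with a = -4, b = 5.
a* b = -20, so ⟨σ_x⟩ = -40/41.
⟨S_x⟩ = (ħ/2)·⟨σ_x⟩.

-0.9756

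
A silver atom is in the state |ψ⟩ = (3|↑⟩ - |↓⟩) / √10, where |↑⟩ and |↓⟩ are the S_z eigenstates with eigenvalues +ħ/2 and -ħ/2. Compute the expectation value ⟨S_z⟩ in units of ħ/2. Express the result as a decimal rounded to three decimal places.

0.800

⟨σ_z⟩ = |a|² - |b|² divided by |a|²+|b|², with a, b the |↑⟩, |↓⟩ amplitudes.
= (9 - 1)/10 = 8/10.
⟨S_z⟩ = (ħ/2)·⟨σ_z⟩.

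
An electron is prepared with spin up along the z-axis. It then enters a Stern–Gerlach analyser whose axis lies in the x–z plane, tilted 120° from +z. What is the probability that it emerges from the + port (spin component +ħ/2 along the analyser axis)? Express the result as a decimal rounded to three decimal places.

0.250

For spin-½, the probability of finding spin-up along an axis at angle θ to the initial spin direction is cos²(θ/2); spin-down is sin²(θ/2).
θ = 120°, so P = cos²(60°) ≈ 0.250.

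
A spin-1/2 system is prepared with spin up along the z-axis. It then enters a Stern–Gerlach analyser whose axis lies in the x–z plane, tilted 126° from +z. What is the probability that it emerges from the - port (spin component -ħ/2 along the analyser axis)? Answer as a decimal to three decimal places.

0.794

For spin-½, the probability of finding spin-up along an axis at angle θ to the initial spin direction is cos²(θ/2); spin-down is sin²(θ/2).
θ = 126°, so P = sin²(63°) ≈ 0.794.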